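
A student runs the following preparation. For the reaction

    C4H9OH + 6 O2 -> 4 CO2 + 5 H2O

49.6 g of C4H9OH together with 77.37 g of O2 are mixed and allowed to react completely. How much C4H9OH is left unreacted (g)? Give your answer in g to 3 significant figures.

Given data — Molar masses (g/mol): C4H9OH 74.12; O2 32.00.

n(C4H9OH) = 49.60 / 74.12 = 0.6692 mol
n(O2) = 77.37 / 32.00 = 2.418 mol
n/ν → C4H9OH: 0.6692, O2: 0.4030; O2 is limiting.
C4H9OH consumed = (1/6) × 2.418 = 0.4030 mol
C4H9OH remaining = 0.6692 − 0.4030 = 0.2662 mol
mass = 0.2662 × 74.12 = 19.73 g

19.7 g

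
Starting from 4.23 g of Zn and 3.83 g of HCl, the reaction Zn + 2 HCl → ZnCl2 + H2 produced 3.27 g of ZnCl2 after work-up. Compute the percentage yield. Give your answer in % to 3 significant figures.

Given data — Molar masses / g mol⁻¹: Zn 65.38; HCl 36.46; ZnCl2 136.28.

45.7 %

n(Zn) = 4.230 / 65.38 = 0.06470 mol
n(HCl) = 3.830 / 36.46 = 0.1050 mol
n/ν for Zn = 0.06470/1 = 0.06470
n/ν for HCl = 0.1050/2 = 0.05250
Smallest n/ν is HCl → limiting reagent.
theoretical n(ZnCl2) = (1/2) × 0.1050 = 0.05250 mol → 7.155 g
% yield = 3.27 / 7.155 × 100 = 45.70 %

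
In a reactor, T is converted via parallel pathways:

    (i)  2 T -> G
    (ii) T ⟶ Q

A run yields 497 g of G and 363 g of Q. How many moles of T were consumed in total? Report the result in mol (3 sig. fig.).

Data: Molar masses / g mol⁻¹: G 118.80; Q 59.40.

14.5 mol

n(G) = 497 / 118.80 = 4.184 mol
n(Q) = 363 / 59.40 = 6.111 mol
n(T) via (i) = (2/1)×4.184 = 8.368 mol
n(T) via (ii) = (1/1)×6.111 = 6.111 mol
total n(T) = 8.368 + 6.111 = 14.48 mol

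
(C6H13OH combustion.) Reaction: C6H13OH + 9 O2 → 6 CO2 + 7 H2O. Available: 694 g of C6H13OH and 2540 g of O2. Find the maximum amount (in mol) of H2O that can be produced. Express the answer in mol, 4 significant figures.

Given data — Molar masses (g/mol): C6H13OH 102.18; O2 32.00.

47.54 mol

n(C6H13OH) = 694.0 / 102.18 = 6.792 mol
n(O2) = 2540 / 32.00 = 79.38 mol
n/ν for C6H13OH = 6.792/1 = 6.792
n/ν for O2 = 79.38/9 = 8.820
Smallest n/ν is C6H13OH → limiting reagent.
n(H2O) = (7/1) × 6.792 = 47.54 mol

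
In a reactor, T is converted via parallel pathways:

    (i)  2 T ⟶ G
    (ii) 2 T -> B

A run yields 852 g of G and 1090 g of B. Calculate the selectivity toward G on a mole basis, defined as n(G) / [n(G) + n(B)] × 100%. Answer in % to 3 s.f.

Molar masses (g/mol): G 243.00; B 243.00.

43.9 %

n(G) = 852 / 243.00 = 3.506 mol
n(B) = 1090 / 243.00 = 4.486 mol
selectivity = 3.506/(3.506+4.486) × 100 = 43.87 %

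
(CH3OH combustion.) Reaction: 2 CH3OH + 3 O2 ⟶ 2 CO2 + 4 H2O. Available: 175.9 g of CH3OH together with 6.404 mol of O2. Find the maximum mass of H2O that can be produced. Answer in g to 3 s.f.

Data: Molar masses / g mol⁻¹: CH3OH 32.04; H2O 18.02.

154 g

n(CH3OH) = 175.9 / 32.04 = 5.490 mol
n(O2) = 6.404 mol
n/ν for CH3OH = 5.490/2 = 2.745
n/ν for O2 = 6.404/3 = 2.135
Smallest n/ν is O2 → limiting reagent.
n(H2O) = (4/3) × 6.404 = 8.539 mol
mass = 8.539 × 18.02 = 153.9 g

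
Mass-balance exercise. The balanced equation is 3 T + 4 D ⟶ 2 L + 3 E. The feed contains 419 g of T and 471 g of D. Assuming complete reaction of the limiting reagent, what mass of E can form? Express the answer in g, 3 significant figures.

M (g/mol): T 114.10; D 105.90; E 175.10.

n(T) = 419.0 / 114.10 = 3.672 mol
n(D) = 471.0 / 105.90 = 4.448 mol
n/ν for T = 3.672/3 = 1.224
n/ν for D = 4.448/4 = 1.112
Smallest n/ν is D → limiting reagent.
n(E) = (3/4) × 4.448 = 3.336 mol
mass = 3.336 × 175.10 = 584.1 g

584 g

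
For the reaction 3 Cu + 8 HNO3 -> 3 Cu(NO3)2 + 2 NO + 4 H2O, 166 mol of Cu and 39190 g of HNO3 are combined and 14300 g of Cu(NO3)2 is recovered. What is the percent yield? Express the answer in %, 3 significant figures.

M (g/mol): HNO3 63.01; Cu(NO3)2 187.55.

45.9 %

n(Cu) = 166.0 mol
n(HNO3) = 39190 / 63.01 = 622.0 mol
n/ν → Cu: 55.33, HNO3: 77.75; Cu is limiting.
theoretical n(Cu(NO3)2) = (3/3) × 166.0 = 166.0 mol → 31130 g
% yield = 14300 / 31130 × 100 = 45.94 %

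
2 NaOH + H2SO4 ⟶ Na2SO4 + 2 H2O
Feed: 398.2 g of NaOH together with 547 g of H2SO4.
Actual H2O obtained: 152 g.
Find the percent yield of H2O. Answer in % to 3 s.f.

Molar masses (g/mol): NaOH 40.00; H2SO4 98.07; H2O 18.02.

n(NaOH) = 398.2 / 40.00 = 9.955 mol
n(H2SO4) = 547.0 / 98.07 = 5.578 mol
n/ν for NaOH = 9.955/2 = 4.978
n/ν for H2SO4 = 5.578/1 = 5.578
Smallest n/ν is NaOH → limiting reagent.
theoretical n(H2O) = (2/2) × 9.955 = 9.955 mol → 179.4 g
% yield = 152 / 179.4 × 100 = 84.73 %

84.7 %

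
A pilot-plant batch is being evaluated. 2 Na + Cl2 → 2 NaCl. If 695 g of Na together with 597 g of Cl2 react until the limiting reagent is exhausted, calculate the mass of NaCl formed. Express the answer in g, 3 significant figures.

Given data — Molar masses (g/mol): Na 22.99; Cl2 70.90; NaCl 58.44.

984 g

n(Na) = 695.0 / 22.99 = 30.23 mol
n(Cl2) = 597.0 / 70.90 = 8.420 mol
n/ν for Na = 30.23/2 = 15.12
n/ν for Cl2 = 8.420/1 = 8.420
Smallest n/ν is Cl2 → limiting reagent.
n(NaCl) = (2/1) × 8.420 = 16.84 mol
mass = 16.84 × 58.44 = 984.1 g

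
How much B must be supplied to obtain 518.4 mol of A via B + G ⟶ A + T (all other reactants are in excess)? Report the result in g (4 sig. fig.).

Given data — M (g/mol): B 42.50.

22030 g

n(A) = 518.4 mol
n(B) = (1/1) × 518.4 = 518.4 mol
mass = 518.4 × 42.50 = 22030 g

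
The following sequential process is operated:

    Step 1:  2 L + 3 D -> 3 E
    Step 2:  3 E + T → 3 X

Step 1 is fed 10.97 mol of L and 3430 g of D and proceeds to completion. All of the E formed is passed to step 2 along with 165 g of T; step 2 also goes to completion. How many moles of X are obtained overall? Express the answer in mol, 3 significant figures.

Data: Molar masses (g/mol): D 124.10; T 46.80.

Step 1:
n(L) = 10.97 mol
n(D) = 3430 / 124.10 = 27.64 mol
n/ν for L = 10.97/2 = 5.485
n/ν for D = 27.64/3 = 9.213
Smallest n/ν is L → limiting reagent.
n(E) produced = (3/2) × 10.97 = 16.46 mol
Step 2:
n(E) available = 16.46 mol
n(T) = 165.0 / 46.80 = 3.526 mol
n/ν for E = 16.46/3 = 5.487
n/ν for T = 3.526/1 = 3.526
Smallest n/ν is T → limiting reagent.
n(X) = (3/1) × 3.526 = 10.58 mol

10.6 mol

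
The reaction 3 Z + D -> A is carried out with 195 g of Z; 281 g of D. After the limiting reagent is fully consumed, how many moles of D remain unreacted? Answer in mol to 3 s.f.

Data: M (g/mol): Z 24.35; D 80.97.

0.801 mol

n(Z) = 195.0 / 24.35 = 8.008 mol
n(D) = 281.0 / 80.97 = 3.470 mol
n/ν for Z = 8.008/3 = 2.669
n/ν for D = 3.470/1 = 3.470
Smallest n/ν is Z → limiting reagent.
D consumed = (1/3) × 8.008 = 2.669 mol
D remaining = 3.470 − 2.669 = 0.8010 mol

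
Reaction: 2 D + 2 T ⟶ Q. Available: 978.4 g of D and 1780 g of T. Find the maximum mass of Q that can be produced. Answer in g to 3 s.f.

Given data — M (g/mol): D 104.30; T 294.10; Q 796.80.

n(D) = 978.4 / 104.30 = 9.381 mol
n(T) = 1780 / 294.10 = 6.052 mol
n/ν for D = 9.381/2 = 4.691
n/ν for T = 6.052/2 = 3.026
Smallest n/ν is T → limiting reagent.
n(Q) = (1/2) × 6.052 = 3.026 mol
mass = 3.026 × 796.80 = 2411 g

2410 g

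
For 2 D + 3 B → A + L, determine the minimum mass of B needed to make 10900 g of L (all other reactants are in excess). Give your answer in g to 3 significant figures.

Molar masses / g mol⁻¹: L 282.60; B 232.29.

26900 g

n(L) = 10900 / 282.60 = 38.57 mol
n(B) = (3/1) × 38.57 = 115.7 mol
mass = 115.7 × 232.29 = 26880 g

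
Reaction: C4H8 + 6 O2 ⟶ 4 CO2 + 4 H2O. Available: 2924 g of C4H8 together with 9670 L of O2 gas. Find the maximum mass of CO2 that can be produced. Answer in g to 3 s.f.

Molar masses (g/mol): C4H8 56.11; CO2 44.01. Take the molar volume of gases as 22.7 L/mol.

n(C4H8) = 2924 / 56.11 = 52.11 mol
n(O2) = 9670 / 22.7 = 426.0 mol
n/ν → C4H8: 52.11, O2: 71.00; C4H8 is limiting.
n(CO2) = (4/1) × 52.11 = 208.4 mol
mass = 208.4 × 44.01 = 9172 g

9170 g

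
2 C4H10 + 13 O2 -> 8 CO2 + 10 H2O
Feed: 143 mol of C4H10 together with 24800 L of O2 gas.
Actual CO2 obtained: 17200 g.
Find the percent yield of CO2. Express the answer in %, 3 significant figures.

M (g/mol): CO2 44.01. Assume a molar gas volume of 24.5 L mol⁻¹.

n(C4H10) = 143.0 mol
n(O2) = 24800 / 24.5 = 1012 mol
n/ν for C4H10 = 143.0/2 = 71.50
n/ν for O2 = 1012/13 = 77.85
Smallest n/ν is C4H10 → limiting reagent.
theoretical n(CO2) = (8/2) × 143.0 = 572.0 mol → 25170 g
% yield = 17200 / 25170 × 100 = 68.34 %

68.3 %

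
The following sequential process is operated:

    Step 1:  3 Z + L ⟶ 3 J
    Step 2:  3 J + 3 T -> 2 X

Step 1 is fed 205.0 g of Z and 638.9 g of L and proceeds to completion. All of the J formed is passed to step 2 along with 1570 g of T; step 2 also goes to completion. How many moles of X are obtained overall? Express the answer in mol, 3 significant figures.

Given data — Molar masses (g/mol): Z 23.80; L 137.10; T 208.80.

5.01 mol

Step 1:
n(Z) = 205.0 / 23.80 = 8.613 mol
n(L) = 638.9 / 137.10 = 4.660 mol
n/ν → Z: 2.871, L: 4.660; Z is limiting.
n(J) produced = (3/3) × 8.613 = 8.613 mol
Step 2:
n(J) available = 8.613 mol
n(T) = 1570 / 208.80 = 7.519 mol
n/ν → J: 2.871, T: 2.506; T is limiting.
n(X) = (2/3) × 7.519 = 5.013 mol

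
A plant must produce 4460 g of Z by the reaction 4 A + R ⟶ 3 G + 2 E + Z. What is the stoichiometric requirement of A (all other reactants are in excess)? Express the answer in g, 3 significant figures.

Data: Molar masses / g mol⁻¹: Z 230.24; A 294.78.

n(Z) = 4460 / 230.24 = 19.37 mol
n(A) = (4/1) × 19.37 = 77.48 mol
mass = 77.48 × 294.78 = 22840 g

22800 g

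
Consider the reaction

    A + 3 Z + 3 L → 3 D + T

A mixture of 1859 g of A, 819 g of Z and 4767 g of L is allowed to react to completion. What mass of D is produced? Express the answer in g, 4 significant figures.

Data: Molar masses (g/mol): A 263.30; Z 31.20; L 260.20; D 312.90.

5732 g

n(A) = 1859 / 263.30 = 7.060 mol
n(Z) = 819.0 / 31.20 = 26.25 mol
n(L) = 4767 / 260.20 = 18.32 mol
n/ν for A = 7.060/1 = 7.060
n/ν for Z = 26.25/3 = 8.750
n/ν for L = 18.32/3 = 6.107
Smallest n/ν is L → limiting reagent.
n(D) = (3/3) × 18.32 = 18.32 mol
mass = 18.32 × 312.90 = 5732 g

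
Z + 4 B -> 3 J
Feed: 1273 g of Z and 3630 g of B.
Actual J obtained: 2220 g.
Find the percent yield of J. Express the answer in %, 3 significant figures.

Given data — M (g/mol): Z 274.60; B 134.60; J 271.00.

n(Z) = 1273 / 274.60 = 4.636 mol
n(B) = 3630 / 134.60 = 26.97 mol
n/ν for Z = 4.636/1 = 4.636
n/ν for B = 26.97/4 = 6.743
Smallest n/ν is Z → limiting reagent.
theoretical n(J) = (3/1) × 4.636 = 13.91 mol → 3770 g
% yield = 2220 / 3770 × 100 = 58.89 %

58.9 %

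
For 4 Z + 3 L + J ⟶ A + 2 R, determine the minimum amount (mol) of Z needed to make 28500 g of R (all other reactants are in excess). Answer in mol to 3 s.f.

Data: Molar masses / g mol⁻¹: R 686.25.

n(R) = 28500 / 686.25 = 41.53 mol
n(Z) = (4/2) × 41.53 = 83.06 mol

83.1 mol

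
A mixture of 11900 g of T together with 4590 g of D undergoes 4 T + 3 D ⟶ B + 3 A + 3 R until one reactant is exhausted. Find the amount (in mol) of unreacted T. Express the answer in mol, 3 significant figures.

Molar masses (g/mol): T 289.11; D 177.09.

6.60 mol

n(T) = 11900 / 289.11 = 41.16 mol
n(D) = 4590 / 177.09 = 25.92 mol
n/ν → T: 10.29, D: 8.640; D is limiting.
T consumed = (4/3) × 25.92 = 34.56 mol
T remaining = 41.16 − 34.56 = 6.600 mol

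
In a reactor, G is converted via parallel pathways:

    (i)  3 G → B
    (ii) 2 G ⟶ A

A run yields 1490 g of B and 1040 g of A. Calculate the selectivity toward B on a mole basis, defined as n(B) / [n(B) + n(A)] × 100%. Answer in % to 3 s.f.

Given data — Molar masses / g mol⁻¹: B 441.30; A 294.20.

n(B) = 1490 / 441.30 = 3.376 mol
n(A) = 1040 / 294.20 = 3.535 mol
selectivity = 3.376/(3.376+3.535) × 100 = 48.85 %

48.9 %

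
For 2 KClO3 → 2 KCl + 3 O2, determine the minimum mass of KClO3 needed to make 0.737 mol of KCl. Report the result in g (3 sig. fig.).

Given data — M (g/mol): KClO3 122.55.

90.3 g

n(KCl) = 0.7370 mol
n(KClO3) = (2/2) × 0.7370 = 0.7370 mol
mass = 0.7370 × 122.55 = 90.32 g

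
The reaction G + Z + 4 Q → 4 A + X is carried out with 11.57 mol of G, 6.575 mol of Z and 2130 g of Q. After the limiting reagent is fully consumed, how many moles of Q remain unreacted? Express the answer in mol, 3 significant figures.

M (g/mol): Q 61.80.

n(G) = 11.57 mol
n(Z) = 6.575 mol
n(Q) = 2130 / 61.80 = 34.47 mol
n/ν → G: 11.57, Z: 6.575, Q: 8.618; Z is limiting.
Q consumed = (4/1) × 6.575 = 26.30 mol
Q remaining = 34.47 − 26.30 = 8.170 mol

8.17 mol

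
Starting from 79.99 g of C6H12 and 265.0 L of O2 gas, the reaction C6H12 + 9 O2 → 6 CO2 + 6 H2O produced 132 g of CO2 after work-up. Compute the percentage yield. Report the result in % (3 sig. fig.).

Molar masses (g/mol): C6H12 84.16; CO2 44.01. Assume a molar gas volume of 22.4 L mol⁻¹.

52.6 %

n(C6H12) = 79.99 / 84.16 = 0.9505 mol
n(O2) = 265.0 / 22.4 = 11.83 mol
n/ν for C6H12 = 0.9505/1 = 0.9505
n/ν for O2 = 11.83/9 = 1.314
Smallest n/ν is C6H12 → limiting reagent.
theoretical n(CO2) = (6/1) × 0.9505 = 5.703 mol → 251.0 g
% yield = 132 / 251.0 × 100 = 52.59 %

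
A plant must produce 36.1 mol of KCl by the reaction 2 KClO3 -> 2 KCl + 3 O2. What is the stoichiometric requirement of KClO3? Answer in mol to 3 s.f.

36.1 mol

n(KCl) = 36.10 mol
n(KClO3) = (2/2) × 36.10 = 36.10 mol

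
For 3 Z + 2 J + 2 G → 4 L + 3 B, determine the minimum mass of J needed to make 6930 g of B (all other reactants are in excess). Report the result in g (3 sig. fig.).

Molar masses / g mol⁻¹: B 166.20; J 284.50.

7910 g

n(B) = 6930 / 166.20 = 41.70 mol
n(J) = (2/3) × 41.70 = 27.80 mol
mass = 27.80 × 284.50 = 7909 g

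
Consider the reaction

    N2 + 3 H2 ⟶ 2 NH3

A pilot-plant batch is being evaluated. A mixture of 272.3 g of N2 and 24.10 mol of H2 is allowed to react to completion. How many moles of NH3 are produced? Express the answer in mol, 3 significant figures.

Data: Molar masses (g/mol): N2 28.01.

n(N2) = 272.3 / 28.01 = 9.722 mol
n(H2) = 24.10 mol
n/ν → N2: 9.722, H2: 8.033; H2 is limiting.
n(NH3) = (2/3) × 24.10 = 16.07 mol

16.1 mol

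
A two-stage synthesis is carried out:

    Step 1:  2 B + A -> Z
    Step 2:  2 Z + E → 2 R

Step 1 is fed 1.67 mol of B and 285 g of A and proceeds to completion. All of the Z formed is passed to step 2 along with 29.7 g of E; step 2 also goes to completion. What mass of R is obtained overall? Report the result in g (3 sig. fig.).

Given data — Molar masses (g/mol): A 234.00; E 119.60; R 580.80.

288 g

Step 1:
n(B) = 1.670 mol
n(A) = 285.0 / 234.00 = 1.218 mol
n/ν for B = 1.670/2 = 0.8350
n/ν for A = 1.218/1 = 1.218
Smallest n/ν is B → limiting reagent.
n(Z) produced = (1/2) × 1.670 = 0.8350 mol
Step 2:
n(Z) available = 0.8350 mol
n(E) = 29.70 / 119.60 = 0.2483 mol
n/ν for Z = 0.8350/2 = 0.4175
n/ν for E = 0.2483/1 = 0.2483
Smallest n/ν is E → limiting reagent.
n(R) = (2/1) × 0.2483 = 0.4966 mol
mass = 0.4966 × 580.80 = 288.4 g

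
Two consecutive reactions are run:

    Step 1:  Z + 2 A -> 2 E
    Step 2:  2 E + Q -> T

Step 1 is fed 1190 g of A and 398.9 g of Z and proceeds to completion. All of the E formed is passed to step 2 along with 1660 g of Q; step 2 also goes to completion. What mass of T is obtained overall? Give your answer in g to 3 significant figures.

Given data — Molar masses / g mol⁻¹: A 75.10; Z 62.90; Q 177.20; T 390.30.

Step 1:
n(A) = 1190 / 75.10 = 15.85 mol
n(Z) = 398.9 / 62.90 = 6.342 mol
n/ν → A: 7.925, Z: 6.342; Z is limiting.
n(E) produced = (2/1) × 6.342 = 12.68 mol
Step 2:
n(E) available = 12.68 mol
n(Q) = 1660 / 177.20 = 9.368 mol
n/ν → E: 6.340, Q: 9.368; E is limiting.
n(T) = (1/2) × 12.68 = 6.340 mol
mass = 6.340 × 390.30 = 2475 g

2480 g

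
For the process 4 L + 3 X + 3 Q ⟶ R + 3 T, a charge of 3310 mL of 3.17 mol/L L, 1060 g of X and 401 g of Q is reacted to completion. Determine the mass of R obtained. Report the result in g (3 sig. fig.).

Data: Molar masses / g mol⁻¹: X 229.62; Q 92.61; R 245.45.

354 g

n(L) = 3.17 × 3310/1000 = 10.49 mol
n(X) = 1060 / 229.62 = 4.616 mol
n(Q) = 401.0 / 92.61 = 4.330 mol
n/ν for L = 10.49/4 = 2.623
n/ν for X = 4.616/3 = 1.539
n/ν for Q = 4.330/3 = 1.443
Smallest n/ν is Q → limiting reagent.
n(R) = (1/3) × 4.330 = 1.443 mol
mass = 1.443 × 245.45 = 354.2 g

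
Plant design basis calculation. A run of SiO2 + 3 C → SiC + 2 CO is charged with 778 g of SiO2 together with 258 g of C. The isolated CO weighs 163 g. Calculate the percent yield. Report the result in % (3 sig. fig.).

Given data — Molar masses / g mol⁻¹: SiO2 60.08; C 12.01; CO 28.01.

40.6 %

n(SiO2) = 778.0 / 60.08 = 12.95 mol
n(C) = 258.0 / 12.01 = 21.48 mol
n/ν for SiO2 = 12.95/1 = 12.95
n/ν for C = 21.48/3 = 7.160
Smallest n/ν is C → limiting reagent.
theoretical n(CO) = (2/3) × 21.48 = 14.32 mol → 401.1 g
% yield = 163 / 401.1 × 100 = 40.64 %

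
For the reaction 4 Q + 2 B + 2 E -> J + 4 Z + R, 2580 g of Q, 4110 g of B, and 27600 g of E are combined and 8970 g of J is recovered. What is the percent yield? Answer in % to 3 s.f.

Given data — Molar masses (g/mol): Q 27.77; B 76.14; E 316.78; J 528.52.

73.1 %

n(Q) = 2580 / 27.77 = 92.91 mol
n(B) = 4110 / 76.14 = 53.98 mol
n(E) = 27600 / 316.78 = 87.13 mol
n/ν for Q = 92.91/4 = 23.23
n/ν for B = 53.98/2 = 26.99
n/ν for E = 87.13/2 = 43.57
Smallest n/ν is Q → limiting reagent.
theoretical n(J) = (1/4) × 92.91 = 23.23 mol → 12280 g
% yield = 8970 / 12280 × 100 = 73.05 %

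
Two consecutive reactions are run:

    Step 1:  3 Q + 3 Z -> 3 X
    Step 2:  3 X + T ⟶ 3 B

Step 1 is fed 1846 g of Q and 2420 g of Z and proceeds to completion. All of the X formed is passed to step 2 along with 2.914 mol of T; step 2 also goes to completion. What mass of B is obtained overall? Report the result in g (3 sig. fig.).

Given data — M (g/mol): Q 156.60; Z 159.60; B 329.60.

2880 g

Step 1:
n(Q) = 1846 / 156.60 = 11.79 mol
n(Z) = 2420 / 159.60 = 15.16 mol
n/ν for Q = 11.79/3 = 3.930
n/ν for Z = 15.16/3 = 5.053
Smallest n/ν is Q → limiting reagent.
n(X) produced = (3/3) × 11.79 = 11.79 mol
Step 2:
n(X) available = 11.79 mol
n(T) = 2.914 mol
n/ν for X = 11.79/3 = 3.930
n/ν for T = 2.914/1 = 2.914
Smallest n/ν is T → limiting reagent.
n(B) = (3/1) × 2.914 = 8.742 mol
mass = 8.742 × 329.60 = 2881 g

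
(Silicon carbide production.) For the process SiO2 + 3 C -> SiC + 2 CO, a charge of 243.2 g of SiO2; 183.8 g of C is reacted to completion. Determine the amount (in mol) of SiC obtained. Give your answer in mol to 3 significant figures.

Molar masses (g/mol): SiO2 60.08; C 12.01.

4.05 mol

n(SiO2) = 243.2 / 60.08 = 4.048 mol
n(C) = 183.8 / 12.01 = 15.30 mol
n/ν for SiO2 = 4.048/1 = 4.048
n/ν for C = 15.30/3 = 5.100
Smallest n/ν is SiO2 → limiting reagent.
n(SiC) = (1/1) × 4.048 = 4.048 mol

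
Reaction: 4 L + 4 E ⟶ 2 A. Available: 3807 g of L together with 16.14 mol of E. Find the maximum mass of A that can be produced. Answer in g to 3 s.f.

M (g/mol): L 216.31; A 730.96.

5900 g

n(L) = 3807 / 216.31 = 17.60 mol
n(E) = 16.14 mol
n/ν for L = 17.60/4 = 4.400
n/ν for E = 16.14/4 = 4.035
Smallest n/ν is E → limiting reagent.
n(A) = (2/4) × 16.14 = 8.070 mol
mass = 8.070 × 730.96 = 5899 g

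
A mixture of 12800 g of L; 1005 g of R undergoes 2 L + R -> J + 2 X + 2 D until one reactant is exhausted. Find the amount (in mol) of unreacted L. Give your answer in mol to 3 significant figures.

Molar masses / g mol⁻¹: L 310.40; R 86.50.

n(L) = 12800 / 310.40 = 41.24 mol
n(R) = 1005 / 86.50 = 11.62 mol
n/ν for L = 41.24/2 = 20.62
n/ν for R = 11.62/1 = 11.62
Smallest n/ν is R → limiting reagent.
L consumed = (2/1) × 11.62 = 23.24 mol
L remaining = 41.24 − 23.24 = 18.00 mol

18.0 mol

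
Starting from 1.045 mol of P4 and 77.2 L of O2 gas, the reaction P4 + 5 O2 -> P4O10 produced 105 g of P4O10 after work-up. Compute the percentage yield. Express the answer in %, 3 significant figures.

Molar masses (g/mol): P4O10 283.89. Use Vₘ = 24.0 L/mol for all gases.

n(P4) = 1.045 mol
n(O2) = 77.20 / 24.0 = 3.217 mol
n/ν for P4 = 1.045/1 = 1.045
n/ν for O2 = 3.217/5 = 0.6434
Smallest n/ν is O2 → limiting reagent.
theoretical n(P4O10) = (1/5) × 3.217 = 0.6434 mol → 182.7 g
% yield = 105 / 182.7 × 100 = 57.47 %

57.5 %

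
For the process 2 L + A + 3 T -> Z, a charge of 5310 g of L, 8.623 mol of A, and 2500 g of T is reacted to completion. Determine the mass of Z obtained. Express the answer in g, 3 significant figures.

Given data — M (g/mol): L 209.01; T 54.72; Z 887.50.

n(L) = 5310 / 209.01 = 25.41 mol
n(A) = 8.623 mol
n(T) = 2500 / 54.72 = 45.69 mol
n/ν for L = 25.41/2 = 12.71
n/ν for A = 8.623/1 = 8.623
n/ν for T = 45.69/3 = 15.23
Smallest n/ν is A → limiting reagent.
n(Z) = (1/1) × 8.623 = 8.623 mol
mass = 8.623 × 887.50 = 7653 g

7650 g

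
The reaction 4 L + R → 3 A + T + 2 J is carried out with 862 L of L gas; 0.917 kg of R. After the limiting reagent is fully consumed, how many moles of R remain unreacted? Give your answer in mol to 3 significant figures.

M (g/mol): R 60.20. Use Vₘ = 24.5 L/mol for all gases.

n(L) = 862.0 / 24.5 = 35.18 mol
n(R) = 0.9170×1000 / 60.20 = 15.23 mol
n/ν for L = 35.18/4 = 8.795
n/ν for R = 15.23/1 = 15.23
Smallest n/ν is L → limiting reagent.
R consumed = (1/4) × 35.18 = 8.795 mol
R remaining = 15.23 − 8.795 = 6.435 mol

6.44 mol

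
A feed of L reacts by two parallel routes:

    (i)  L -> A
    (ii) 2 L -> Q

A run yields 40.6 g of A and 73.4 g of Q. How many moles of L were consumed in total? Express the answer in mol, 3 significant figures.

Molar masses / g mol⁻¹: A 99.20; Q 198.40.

n(A) = 40.6 / 99.20 = 0.4093 mol
n(Q) = 73.4 / 198.40 = 0.3700 mol
n(L) via (i) = (1/1)×0.4093 = 0.4093 mol
n(L) via (ii) = (2/1)×0.3700 = 0.7400 mol
total n(L) = 0.4093 + 0.7400 = 1.149 mol

1.15 mol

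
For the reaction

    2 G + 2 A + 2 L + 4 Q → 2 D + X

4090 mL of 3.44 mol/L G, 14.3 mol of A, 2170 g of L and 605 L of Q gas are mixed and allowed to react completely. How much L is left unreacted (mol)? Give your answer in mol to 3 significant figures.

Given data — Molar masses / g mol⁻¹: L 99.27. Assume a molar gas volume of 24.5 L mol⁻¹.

9.51 mol

n(G) = 3.44 × 4090/1000 = 14.07 mol
n(A) = 14.30 mol
n(L) = 2170 / 99.27 = 21.86 mol
n(Q) = 605.0 / 24.5 = 24.69 mol
n/ν for G = 14.07/2 = 7.035
n/ν for A = 14.30/2 = 7.150
n/ν for L = 21.86/2 = 10.93
n/ν for Q = 24.69/4 = 6.173
Smallest n/ν is Q → limiting reagent.
L consumed = (2/4) × 24.69 = 12.35 mol
L remaining = 21.86 − 12.35 = 9.510 mol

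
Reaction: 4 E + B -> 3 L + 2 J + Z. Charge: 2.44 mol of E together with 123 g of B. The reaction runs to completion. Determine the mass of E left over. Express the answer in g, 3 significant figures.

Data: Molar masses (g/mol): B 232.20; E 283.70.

n(E) = 2.440 mol
n(B) = 123.0 / 232.20 = 0.5297 mol
n/ν for E = 2.440/4 = 0.6100
n/ν for B = 0.5297/1 = 0.5297
Smallest n/ν is B → limiting reagent.
E consumed = (4/1) × 0.5297 = 2.119 mol
E remaining = 2.440 − 2.119 = 0.3210 mol
mass = 0.3210 × 283.70 = 91.07 g

91.1 g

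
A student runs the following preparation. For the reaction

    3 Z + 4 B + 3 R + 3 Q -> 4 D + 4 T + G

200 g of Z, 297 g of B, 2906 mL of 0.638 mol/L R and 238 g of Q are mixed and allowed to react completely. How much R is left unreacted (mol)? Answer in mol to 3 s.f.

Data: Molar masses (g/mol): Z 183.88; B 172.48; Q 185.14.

0.766 mol

n(Z) = 200.0 / 183.88 = 1.088 mol
n(B) = 297.0 / 172.48 = 1.722 mol
n(R) = 0.638 × 2906/1000 = 1.854 mol
n(Q) = 238.0 / 185.14 = 1.286 mol
n/ν for Z = 1.088/3 = 0.3627
n/ν for B = 1.722/4 = 0.4305
n/ν for R = 1.854/3 = 0.6180
n/ν for Q = 1.286/3 = 0.4287
Smallest n/ν is Z → limiting reagent.
R consumed = (3/3) × 1.088 = 1.088 mol
R remaining = 1.854 − 1.088 = 0.7660 mol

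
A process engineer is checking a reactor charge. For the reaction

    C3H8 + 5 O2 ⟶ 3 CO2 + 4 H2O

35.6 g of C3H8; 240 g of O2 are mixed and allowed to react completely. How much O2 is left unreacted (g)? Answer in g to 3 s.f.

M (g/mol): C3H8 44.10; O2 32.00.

111 g

n(C3H8) = 35.60 / 44.10 = 0.8073 mol
n(O2) = 240.0 / 32.00 = 7.500 mol
n/ν for C3H8 = 0.8073/1 = 0.8073
n/ν for O2 = 7.500/5 = 1.500
Smallest n/ν is C3H8 → limiting reagent.
O2 consumed = (5/1) × 0.8073 = 4.037 mol
O2 remaining = 7.500 − 4.037 = 3.463 mol
mass = 3.463 × 32.00 = 110.8 g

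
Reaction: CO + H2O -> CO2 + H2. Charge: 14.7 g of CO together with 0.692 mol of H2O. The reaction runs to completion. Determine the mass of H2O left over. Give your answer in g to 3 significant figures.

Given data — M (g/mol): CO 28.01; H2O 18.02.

n(CO) = 14.70 / 28.01 = 0.5248 mol
n(H2O) = 0.6920 mol
n/ν → CO: 0.5248, H2O: 0.6920; CO is limiting.
H2O consumed = (1/1) × 0.5248 = 0.5248 mol
H2O remaining = 0.6920 − 0.5248 = 0.1672 mol
mass = 0.1672 × 18.02 = 3.013 g

3.01 g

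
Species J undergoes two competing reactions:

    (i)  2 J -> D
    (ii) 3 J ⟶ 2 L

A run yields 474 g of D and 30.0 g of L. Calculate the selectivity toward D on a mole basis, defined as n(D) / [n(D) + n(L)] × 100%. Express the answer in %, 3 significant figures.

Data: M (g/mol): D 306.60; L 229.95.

n(D) = 474 / 306.60 = 1.546 mol
n(L) = 30.0 / 229.95 = 0.1305 mol
selectivity = 1.546/(1.546+0.1305) × 100 = 92.22 %

92.2 %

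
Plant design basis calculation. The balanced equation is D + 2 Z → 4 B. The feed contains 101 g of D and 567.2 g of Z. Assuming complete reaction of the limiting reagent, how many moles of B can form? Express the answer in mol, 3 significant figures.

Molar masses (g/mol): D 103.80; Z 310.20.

3.66 mol

n(D) = 101.0 / 103.80 = 0.9730 mol
n(Z) = 567.2 / 310.20 = 1.828 mol
n/ν for D = 0.9730/1 = 0.9730
n/ν for Z = 1.828/2 = 0.9140
Smallest n/ν is Z → limiting reagent.
n(B) = (4/2) × 1.828 = 3.656 mol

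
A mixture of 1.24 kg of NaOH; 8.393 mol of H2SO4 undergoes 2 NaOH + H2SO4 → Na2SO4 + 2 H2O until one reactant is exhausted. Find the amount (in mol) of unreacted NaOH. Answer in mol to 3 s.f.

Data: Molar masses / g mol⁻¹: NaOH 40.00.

14.2 mol

n(NaOH) = 1.240×1000 / 40.00 = 31.00 mol
n(H2SO4) = 8.393 mol
n/ν → NaOH: 15.50, H2SO4: 8.393; H2SO4 is limiting.
NaOH consumed = (2/1) × 8.393 = 16.79 mol
NaOH remaining = 31.00 − 16.79 = 14.21 mol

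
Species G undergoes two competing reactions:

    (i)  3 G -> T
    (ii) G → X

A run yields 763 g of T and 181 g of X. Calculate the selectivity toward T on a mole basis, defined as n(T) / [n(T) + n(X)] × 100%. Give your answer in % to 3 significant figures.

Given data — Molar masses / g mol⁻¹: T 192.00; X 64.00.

58.4 %

n(T) = 763 / 192.00 = 3.974 mol
n(X) = 181 / 64.00 = 2.828 mol
selectivity = 3.974/(3.974+2.828) × 100 = 58.42 %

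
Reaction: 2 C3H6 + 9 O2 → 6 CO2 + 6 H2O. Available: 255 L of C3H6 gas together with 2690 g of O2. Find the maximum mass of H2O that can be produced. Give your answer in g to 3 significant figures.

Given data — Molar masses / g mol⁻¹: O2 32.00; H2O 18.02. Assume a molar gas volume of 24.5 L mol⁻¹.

n(C3H6) = 255.0 / 24.5 = 10.41 mol
n(O2) = 2690 / 32.00 = 84.06 mol
n/ν → C3H6: 5.205, O2: 9.340; C3H6 is limiting.
n(H2O) = (6/2) × 10.41 = 31.23 mol
mass = 31.23 × 18.02 = 562.8 g

563 g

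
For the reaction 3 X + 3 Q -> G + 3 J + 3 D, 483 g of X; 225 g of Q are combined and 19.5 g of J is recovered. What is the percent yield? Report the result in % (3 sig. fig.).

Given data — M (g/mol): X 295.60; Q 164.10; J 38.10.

37.3 %

n(X) = 483.0 / 295.60 = 1.634 mol
n(Q) = 225.0 / 164.10 = 1.371 mol
n/ν → X: 0.5447, Q: 0.4570; Q is limiting.
theoretical n(J) = (3/3) × 1.371 = 1.371 mol → 52.24 g
% yield = 19.5 / 52.24 × 100 = 37.33 %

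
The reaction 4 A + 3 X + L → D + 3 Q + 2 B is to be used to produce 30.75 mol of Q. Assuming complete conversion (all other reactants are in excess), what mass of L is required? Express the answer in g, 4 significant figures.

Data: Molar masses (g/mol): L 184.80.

n(Q) = 30.75 mol
n(L) = (1/3) × 30.75 = 10.25 mol
mass = 10.25 × 184.80 = 1894 g

1894 g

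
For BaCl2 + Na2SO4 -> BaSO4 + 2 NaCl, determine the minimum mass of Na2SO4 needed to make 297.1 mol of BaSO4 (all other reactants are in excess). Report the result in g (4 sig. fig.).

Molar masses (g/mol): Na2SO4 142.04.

42200 g

n(BaSO4) = 297.1 mol
n(Na2SO4) = (1/1) × 297.1 = 297.1 mol
mass = 297.1 × 142.04 = 42200 g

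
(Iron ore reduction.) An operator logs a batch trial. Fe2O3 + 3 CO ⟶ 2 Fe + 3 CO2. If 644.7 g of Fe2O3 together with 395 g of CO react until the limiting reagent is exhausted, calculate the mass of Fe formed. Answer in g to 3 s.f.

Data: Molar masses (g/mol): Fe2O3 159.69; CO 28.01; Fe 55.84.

451 g

n(Fe2O3) = 644.7 / 159.69 = 4.037 mol
n(CO) = 395.0 / 28.01 = 14.10 mol
n/ν for Fe2O3 = 4.037/1 = 4.037
n/ν for CO = 14.10/3 = 4.700
Smallest n/ν is Fe2O3 → limiting reagent.
n(Fe) = (2/1) × 4.037 = 8.074 mol
mass = 8.074 × 55.84 = 450.9 g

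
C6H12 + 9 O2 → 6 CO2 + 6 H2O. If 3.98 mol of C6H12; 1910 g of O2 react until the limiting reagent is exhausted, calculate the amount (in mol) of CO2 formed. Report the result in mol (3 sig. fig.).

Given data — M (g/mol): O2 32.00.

n(C6H12) = 3.980 mol
n(O2) = 1910 / 32.00 = 59.69 mol
n/ν for C6H12 = 3.980/1 = 3.980
n/ν for O2 = 59.69/9 = 6.632
Smallest n/ν is C6H12 → limiting reagent.
n(CO2) = (6/1) × 3.980 = 23.88 mol

23.9 mol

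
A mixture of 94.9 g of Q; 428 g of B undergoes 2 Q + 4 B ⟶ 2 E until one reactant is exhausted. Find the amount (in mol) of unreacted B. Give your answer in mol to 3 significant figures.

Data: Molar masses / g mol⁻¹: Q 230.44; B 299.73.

0.604 mol

n(Q) = 94.90 / 230.44 = 0.4118 mol
n(B) = 428.0 / 299.73 = 1.428 mol
n/ν → Q: 0.2059, B: 0.3570; Q is limiting.
B consumed = (4/2) × 0.4118 = 0.8236 mol
B remaining = 1.428 − 0.8236 = 0.6044 mol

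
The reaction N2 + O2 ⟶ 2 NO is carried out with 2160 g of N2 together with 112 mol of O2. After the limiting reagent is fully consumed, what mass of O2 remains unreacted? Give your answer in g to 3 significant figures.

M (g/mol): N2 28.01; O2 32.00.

1120 g

n(N2) = 2160 / 28.01 = 77.12 mol
n(O2) = 112.0 mol
n/ν for N2 = 77.12/1 = 77.12
n/ν for O2 = 112.0/1 = 112.0
Smallest n/ν is N2 → limiting reagent.
O2 consumed = (1/1) × 77.12 = 77.12 mol
O2 remaining = 112.0 − 77.12 = 34.88 mol
mass = 34.88 × 32.00 = 1116 g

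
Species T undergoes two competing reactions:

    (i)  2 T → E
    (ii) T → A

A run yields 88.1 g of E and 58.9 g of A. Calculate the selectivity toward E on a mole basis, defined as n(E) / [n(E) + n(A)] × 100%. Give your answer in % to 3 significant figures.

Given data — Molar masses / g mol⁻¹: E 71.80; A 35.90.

42.8 %

n(E) = 88.1 / 71.80 = 1.227 mol
n(A) = 58.9 / 35.90 = 1.641 mol
selectivity = 1.227/(1.227+1.641) × 100 = 42.78 %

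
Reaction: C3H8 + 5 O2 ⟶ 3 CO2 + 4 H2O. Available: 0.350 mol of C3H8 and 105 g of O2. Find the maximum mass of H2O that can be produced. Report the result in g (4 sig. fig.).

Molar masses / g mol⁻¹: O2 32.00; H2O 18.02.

25.23 g

n(C3H8) = 0.3500 mol
n(O2) = 105.0 / 32.00 = 3.281 mol
n/ν for C3H8 = 0.3500/1 = 0.3500
n/ν for O2 = 3.281/5 = 0.6562
Smallest n/ν is C3H8 → limiting reagent.
n(H2O) = (4/1) × 0.3500 = 1.400 mol
mass = 1.400 × 18.02 = 25.23 g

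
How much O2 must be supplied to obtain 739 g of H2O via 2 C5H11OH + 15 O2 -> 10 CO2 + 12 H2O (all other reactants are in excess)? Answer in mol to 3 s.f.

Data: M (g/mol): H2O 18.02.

51.3 mol

n(H2O) = 739 / 18.02 = 41.01 mol
n(O2) = (15/12) × 41.01 = 51.26 mol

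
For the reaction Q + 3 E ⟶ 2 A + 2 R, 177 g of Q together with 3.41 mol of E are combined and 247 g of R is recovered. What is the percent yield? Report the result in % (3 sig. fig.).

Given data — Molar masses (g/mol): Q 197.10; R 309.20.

n(Q) = 177.0 / 197.10 = 0.8980 mol
n(E) = 3.410 mol
n/ν for Q = 0.8980/1 = 0.8980
n/ν for E = 3.410/3 = 1.137
Smallest n/ν is Q → limiting reagent.
theoretical n(R) = (2/1) × 0.8980 = 1.796 mol → 555.3 g
% yield = 247 / 555.3 × 100 = 44.48 %

44.5 %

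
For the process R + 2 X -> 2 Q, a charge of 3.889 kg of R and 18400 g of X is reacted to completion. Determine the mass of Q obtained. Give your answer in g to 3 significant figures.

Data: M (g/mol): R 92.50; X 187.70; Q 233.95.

n(R) = 3.889×1000 / 92.50 = 42.04 mol
n(X) = 18400 / 187.70 = 98.03 mol
n/ν for R = 42.04/1 = 42.04
n/ν for X = 98.03/2 = 49.02
Smallest n/ν is R → limiting reagent.
n(Q) = (2/1) × 42.04 = 84.08 mol
mass = 84.08 × 233.95 = 19670 g

19700 g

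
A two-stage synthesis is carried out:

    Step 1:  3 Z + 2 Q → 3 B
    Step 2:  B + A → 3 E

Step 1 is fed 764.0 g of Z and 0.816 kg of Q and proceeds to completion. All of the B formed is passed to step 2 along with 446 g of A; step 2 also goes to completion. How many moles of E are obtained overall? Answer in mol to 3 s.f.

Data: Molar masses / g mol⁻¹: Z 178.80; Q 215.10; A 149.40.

Step 1:
n(Z) = 764.0 / 178.80 = 4.273 mol
n(Q) = 0.8160×1000 / 215.10 = 3.794 mol
n/ν for Z = 4.273/3 = 1.424
n/ν for Q = 3.794/2 = 1.897
Smallest n/ν is Z → limiting reagent.
n(B) produced = (3/3) × 4.273 = 4.273 mol
Step 2:
n(B) available = 4.273 mol
n(A) = 446.0 / 149.40 = 2.985 mol
n/ν for B = 4.273/1 = 4.273
n/ν for A = 2.985/1 = 2.985
Smallest n/ν is A → limiting reagent.
n(E) = (3/1) × 2.985 = 8.955 mol

8.96 mol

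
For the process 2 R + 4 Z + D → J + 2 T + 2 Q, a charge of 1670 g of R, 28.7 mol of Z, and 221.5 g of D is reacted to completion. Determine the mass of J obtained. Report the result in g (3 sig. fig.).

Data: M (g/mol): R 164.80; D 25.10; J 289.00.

n(R) = 1670 / 164.80 = 10.13 mol
n(Z) = 28.70 mol
n(D) = 221.5 / 25.10 = 8.825 mol
n/ν → R: 5.065, Z: 7.175, D: 8.825; R is limiting.
n(J) = (1/2) × 10.13 = 5.065 mol
mass = 5.065 × 289.00 = 1464 g

1460 g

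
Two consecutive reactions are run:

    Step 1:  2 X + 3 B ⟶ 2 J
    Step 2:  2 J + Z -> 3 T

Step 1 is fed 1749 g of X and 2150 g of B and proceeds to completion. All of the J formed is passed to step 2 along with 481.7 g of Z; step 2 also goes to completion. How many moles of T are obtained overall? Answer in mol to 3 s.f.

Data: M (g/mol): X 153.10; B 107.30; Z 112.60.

Step 1:
n(X) = 1749 / 153.10 = 11.42 mol
n(B) = 2150 / 107.30 = 20.04 mol
n/ν → X: 5.710, B: 6.680; X is limiting.
n(J) produced = (2/2) × 11.42 = 11.42 mol
Step 2:
n(J) available = 11.42 mol
n(Z) = 481.7 / 112.60 = 4.278 mol
n/ν → J: 5.710, Z: 4.278; Z is limiting.
n(T) = (3/1) × 4.278 = 12.83 mol

12.8 mol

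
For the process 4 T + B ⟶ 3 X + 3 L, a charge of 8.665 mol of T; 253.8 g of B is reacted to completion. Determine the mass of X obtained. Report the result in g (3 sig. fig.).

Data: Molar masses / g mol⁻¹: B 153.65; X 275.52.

1370 g

n(T) = 8.665 mol
n(B) = 253.8 / 153.65 = 1.652 mol
n/ν → T: 2.166, B: 1.652; B is limiting.
n(X) = (3/1) × 1.652 = 4.956 mol
mass = 4.956 × 275.52 = 1365 g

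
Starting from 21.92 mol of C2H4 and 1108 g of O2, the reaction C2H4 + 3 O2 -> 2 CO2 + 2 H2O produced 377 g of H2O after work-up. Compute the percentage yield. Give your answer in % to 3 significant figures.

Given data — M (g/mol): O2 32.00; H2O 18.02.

n(C2H4) = 21.92 mol
n(O2) = 1108 / 32.00 = 34.63 mol
n/ν → C2H4: 21.92, O2: 11.54; O2 is limiting.
theoretical n(H2O) = (2/3) × 34.63 = 23.09 mol → 416.1 g
% yield = 377 / 416.1 × 100 = 90.60 %

90.6 %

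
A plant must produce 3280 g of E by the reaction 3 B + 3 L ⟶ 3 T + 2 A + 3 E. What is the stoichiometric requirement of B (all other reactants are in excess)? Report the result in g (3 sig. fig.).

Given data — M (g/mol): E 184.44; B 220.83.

n(E) = 3280 / 184.44 = 17.78 mol
n(B) = (3/3) × 17.78 = 17.78 mol
mass = 17.78 × 220.83 = 3926 g

3930 g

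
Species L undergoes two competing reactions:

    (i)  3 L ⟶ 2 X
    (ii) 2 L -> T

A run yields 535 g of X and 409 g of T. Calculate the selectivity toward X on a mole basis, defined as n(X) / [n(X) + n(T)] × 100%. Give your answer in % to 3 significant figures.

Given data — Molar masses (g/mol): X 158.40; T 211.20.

63.6 %

n(X) = 535 / 158.40 = 3.378 mol
n(T) = 409 / 211.20 = 1.937 mol
selectivity = 3.378/(3.378+1.937) × 100 = 63.56 %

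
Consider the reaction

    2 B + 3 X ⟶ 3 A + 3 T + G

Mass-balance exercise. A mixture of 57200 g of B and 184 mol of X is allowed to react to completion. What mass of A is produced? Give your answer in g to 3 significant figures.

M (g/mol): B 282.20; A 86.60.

15900 g

n(B) = 57200 / 282.20 = 202.7 mol
n(X) = 184.0 mol
n/ν for B = 202.7/2 = 101.4
n/ν for X = 184.0/3 = 61.33
Smallest n/ν is X → limiting reagent.
n(A) = (3/3) × 184.0 = 184.0 mol
mass = 184.0 × 86.60 = 15930 g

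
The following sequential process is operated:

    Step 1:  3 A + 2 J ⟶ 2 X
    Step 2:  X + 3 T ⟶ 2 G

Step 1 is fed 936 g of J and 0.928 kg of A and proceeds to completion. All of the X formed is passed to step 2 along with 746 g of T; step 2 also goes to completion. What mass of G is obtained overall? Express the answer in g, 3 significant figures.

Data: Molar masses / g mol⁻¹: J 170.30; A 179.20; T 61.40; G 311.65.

Step 1:
n(J) = 936.0 / 170.30 = 5.496 mol
n(A) = 0.9280×1000 / 179.20 = 5.179 mol
n/ν for J = 5.496/2 = 2.748
n/ν for A = 5.179/3 = 1.726
Smallest n/ν is A → limiting reagent.
n(X) produced = (2/3) × 5.179 = 3.453 mol
Step 2:
n(X) available = 3.453 mol
n(T) = 746.0 / 61.40 = 12.15 mol
n/ν for X = 3.453/1 = 3.453
n/ν for T = 12.15/3 = 4.050
Smallest n/ν is X → limiting reagent.
n(G) = (2/1) × 3.453 = 6.906 mol
mass = 6.906 × 311.65 = 2152 g

2150 g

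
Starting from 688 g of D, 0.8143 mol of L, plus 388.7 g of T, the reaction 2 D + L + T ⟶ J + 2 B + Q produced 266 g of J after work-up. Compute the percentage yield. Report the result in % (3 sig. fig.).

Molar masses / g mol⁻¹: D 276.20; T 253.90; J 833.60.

39.2 %

n(D) = 688.0 / 276.20 = 2.491 mol
n(L) = 0.8143 mol
n(T) = 388.7 / 253.90 = 1.531 mol
n/ν for D = 2.491/2 = 1.246
n/ν for L = 0.8143/1 = 0.8143
n/ν for T = 1.531/1 = 1.531
Smallest n/ν is L → limiting reagent.
theoretical n(J) = (1/1) × 0.8143 = 0.8143 mol → 678.8 g
% yield = 266 / 678.8 × 100 = 39.19 %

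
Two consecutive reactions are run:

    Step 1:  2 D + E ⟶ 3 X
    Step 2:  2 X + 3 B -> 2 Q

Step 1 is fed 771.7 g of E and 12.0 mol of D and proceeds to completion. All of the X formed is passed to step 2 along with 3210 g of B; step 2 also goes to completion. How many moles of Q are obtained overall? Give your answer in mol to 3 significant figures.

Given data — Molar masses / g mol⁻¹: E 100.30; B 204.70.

10.5 mol

Step 1:
n(E) = 771.7 / 100.30 = 7.694 mol
n(D) = 12.00 mol
n/ν → E: 7.694, D: 6.000; D is limiting.
n(X) produced = (3/2) × 12.00 = 18.00 mol
Step 2:
n(X) available = 18.00 mol
n(B) = 3210 / 204.70 = 15.68 mol
n/ν → X: 9.000, B: 5.227; B is limiting.
n(Q) = (2/3) × 15.68 = 10.45 mol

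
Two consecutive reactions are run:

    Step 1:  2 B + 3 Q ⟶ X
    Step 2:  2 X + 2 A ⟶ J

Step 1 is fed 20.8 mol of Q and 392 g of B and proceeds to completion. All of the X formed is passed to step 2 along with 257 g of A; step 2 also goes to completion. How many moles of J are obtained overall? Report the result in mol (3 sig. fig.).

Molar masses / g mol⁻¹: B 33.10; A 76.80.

Step 1:
n(Q) = 20.80 mol
n(B) = 392.0 / 33.10 = 11.84 mol
n/ν → Q: 6.933, B: 5.920; B is limiting.
n(X) produced = (1/2) × 11.84 = 5.920 mol
Step 2:
n(X) available = 5.920 mol
n(A) = 257.0 / 76.80 = 3.346 mol
n/ν → X: 2.960, A: 1.673; A is limiting.
n(J) = (1/2) × 3.346 = 1.673 mol

1.67 mol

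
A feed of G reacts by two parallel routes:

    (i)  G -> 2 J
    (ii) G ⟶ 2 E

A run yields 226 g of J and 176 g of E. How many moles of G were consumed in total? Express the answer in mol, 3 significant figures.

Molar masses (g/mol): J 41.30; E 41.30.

n(J) = 226 / 41.30 = 5.472 mol
n(E) = 176 / 41.30 = 4.262 mol
n(G) via (i) = (1/2)×5.472 = 2.736 mol
n(G) via (ii) = (1/2)×4.262 = 2.131 mol
total n(G) = 2.736 + 2.131 = 4.867 mol

4.87 mol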